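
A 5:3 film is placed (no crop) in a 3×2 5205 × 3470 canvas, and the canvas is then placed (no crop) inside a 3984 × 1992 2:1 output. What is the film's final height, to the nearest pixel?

1793 px

First fit — 5:3 into 5205×3470 spans the width: 5205.00 × 3123.00.
3×2 in 3984×1992: fills the height, so the intermediate becomes 2988.00 × 1992.00 — a scale of ×0.5741.
Applying the same ×0.5741: 3123.00 → 1792.80.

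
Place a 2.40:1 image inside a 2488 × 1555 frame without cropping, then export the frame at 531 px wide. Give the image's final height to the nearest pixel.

At 2488×1555 the image is width-limited, so height = 2488 / 2.400 ≈ 1036.67 px.
The frame scales by 531/2488 = 0.2134; 1036.67 × 0.2134 ≈ 221.25 px.

221 px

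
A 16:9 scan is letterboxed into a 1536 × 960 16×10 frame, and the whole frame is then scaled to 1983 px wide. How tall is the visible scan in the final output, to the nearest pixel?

1115 px

In the 1536×960 frame the scan fills the width: height = 1536 × 9/16 ≈ 864.00 px.
Resizing to 1983 px wide multiplies everything by 1.2910: 864.00 → 1115.44 px.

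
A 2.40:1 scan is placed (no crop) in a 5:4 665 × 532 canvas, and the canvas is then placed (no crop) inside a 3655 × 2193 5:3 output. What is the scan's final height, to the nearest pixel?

1142 px

Inside the 665×532 canvas the scan is width-limited at 665.00 × 277.08.
The 5:4 canvas is height-limited in 3655×2193, giving 2741.25 × 2193.00; scale factor 4.1222.
So the scan's height is 277.08 × 4.1222 ≈ 1142.19.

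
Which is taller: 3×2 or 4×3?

4×3

3×2 = 1.5 and 4×3 = 1.333; 1.5 > 1.333. The smaller width-to-height ratio is the taller frame.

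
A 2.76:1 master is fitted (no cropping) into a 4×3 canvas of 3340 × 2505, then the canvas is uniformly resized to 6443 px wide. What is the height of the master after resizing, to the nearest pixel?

At 3340×2505 the master is width-limited, so height = 3340 / 2.760 ≈ 1210.14 px.
Scaling 3340 → 6443 is ×1.9290, so the height becomes 1210.14 × 1.9290 ≈ 2334.42 px.

2334 px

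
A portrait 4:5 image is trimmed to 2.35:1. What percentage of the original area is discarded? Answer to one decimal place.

The width stays; only height is cut (since 2.35:1 is wider than portrait 4:5).
Fraction kept = (0.800)/(2.350) ≈ 34.04%, so 65.96% is lost.

66.0%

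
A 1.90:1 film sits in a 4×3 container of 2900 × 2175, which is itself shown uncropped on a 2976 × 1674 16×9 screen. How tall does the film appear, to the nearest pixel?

1175 px

Inside the 2900×2175 canvas the film is width-limited at 2900.00 × 1526.32.
4×3 in 2976×1674: fills the height, so the intermediate becomes 2232.00 × 1674.00 — a scale of ×0.7697.
Applying the same ×0.7697: 1526.32 → 1174.74.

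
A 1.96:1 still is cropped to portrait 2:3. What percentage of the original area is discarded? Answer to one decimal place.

portrait 2:3 is narrower than 1.96:1, so the crop keeps the full height and trims the width.
Fraction kept = (0.667)/(1.960) ≈ 34.01%, so 65.99% is lost.

66.0%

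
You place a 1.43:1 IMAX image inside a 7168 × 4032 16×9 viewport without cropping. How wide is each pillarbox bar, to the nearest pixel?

1.43:1 IMAX is narrower than 16×9, so it spans the full height.
The image is 4032 × 1.430 ≈ 5765.76 px wide.
Leftover width: 7168 − 5765.76 = 1402.24 px → 701.12 each side.

701 px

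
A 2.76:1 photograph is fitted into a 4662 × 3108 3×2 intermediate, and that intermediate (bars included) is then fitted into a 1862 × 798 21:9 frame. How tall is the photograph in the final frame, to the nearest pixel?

434 px

First fit — 2.76:1 into 4662×3108 spans the width: 4662.00 × 1689.13.
3×2 in 1862×798: fills the height, so the intermediate becomes 1197.00 × 798.00 — a scale of ×0.2568.
The photograph scales with it: height 1689.13 × 0.2568 ≈ 433.70.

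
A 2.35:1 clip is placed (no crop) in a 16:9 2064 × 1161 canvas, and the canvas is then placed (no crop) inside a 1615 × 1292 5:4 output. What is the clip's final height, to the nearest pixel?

687 px

Inside the 2064×1161 canvas the clip is width-limited at 2064.00 × 878.30.
16:9 in 1615×1292: fills the width, so the intermediate becomes 1615.00 × 908.44 — a scale of ×0.7825.
Applying the same ×0.7825: 878.30 → 687.23.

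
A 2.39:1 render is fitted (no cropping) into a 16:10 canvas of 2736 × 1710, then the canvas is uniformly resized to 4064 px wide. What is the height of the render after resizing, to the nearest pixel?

1700 px

At 2736×1710 the render is width-limited, so height = 2736 / 2.390 ≈ 1144.77 px.
Scaling 2736 → 4064 is ×1.4854, so the height becomes 1144.77 × 1.4854 ≈ 1700.42 px.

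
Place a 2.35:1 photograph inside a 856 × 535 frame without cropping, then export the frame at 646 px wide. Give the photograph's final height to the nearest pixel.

275 px

In the 856×535 frame the photograph fills the width: height = 856 / 2.350 ≈ 364.26 px.
The frame scales by 646/856 = 0.7547; 364.26 × 0.7547 ≈ 274.89 px.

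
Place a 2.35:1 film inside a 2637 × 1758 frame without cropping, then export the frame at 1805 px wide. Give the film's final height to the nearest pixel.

768 px

Fitted into 2637×1758, the film spans the width; its height is 2637 / 2.350 ≈ 1122.13 px.
Resizing to 1805 px wide multiplies everything by 0.6845: 1122.13 → 768.09 px.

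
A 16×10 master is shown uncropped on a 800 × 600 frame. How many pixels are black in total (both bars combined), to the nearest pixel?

80000 pixels

16×10 (1.600) > 4:3 (1.333), so the master fills the width.
Content height = 800 × 10/16 ≈ 500.0000 px.
600 − 500.0000 = 100.0000 px of bars.
That's 100.0000 × 800 ≈ 80000 black pixels.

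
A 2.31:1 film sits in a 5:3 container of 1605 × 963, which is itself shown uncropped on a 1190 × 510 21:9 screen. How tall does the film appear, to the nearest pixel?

2.31:1 in 1605×963: fills the width, so the film is 1605.00 × 694.81.
5:3 in 1190×510: fills the height, so the intermediate becomes 850.00 × 510.00 — a scale of ×0.5296.
Applying the same ×0.5296: 694.81 → 367.97.

368 px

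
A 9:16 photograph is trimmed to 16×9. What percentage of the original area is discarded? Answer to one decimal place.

Going from 9:16 to 16×9 means cutting height while keeping width.
(0.562)/(1.778) ≈ 0.316 of the area survives, leaving 68.36% discarded.

68.4%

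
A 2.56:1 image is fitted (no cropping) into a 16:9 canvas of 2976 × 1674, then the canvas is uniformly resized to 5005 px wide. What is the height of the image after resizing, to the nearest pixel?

1955 px

Fitted into 2976×1674, the image spans the width; its height is 2976 / 2.560 ≈ 1162.50 px.
Resizing to 5005 px wide multiplies everything by 1.6818: 1162.50 → 1955.08 px.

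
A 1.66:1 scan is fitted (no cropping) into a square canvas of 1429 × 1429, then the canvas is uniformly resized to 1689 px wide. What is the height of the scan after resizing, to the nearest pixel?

Fitted into 1429×1429, the scan spans the width; its height is 1429 / 1.660 ≈ 860.84 px.
The frame scales by 1689/1429 = 1.1819; 860.84 × 1.1819 ≈ 1017.47 px.

1017 px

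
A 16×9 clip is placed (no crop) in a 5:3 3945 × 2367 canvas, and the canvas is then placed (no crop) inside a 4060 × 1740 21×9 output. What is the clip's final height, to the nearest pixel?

1631 px

Inside the 3945×2367 canvas the clip is width-limited at 3945.00 × 2219.06.
Second fit — the 5:3 canvas into 4060×1740 spans the height: 2900.00 × 1740.00 (×0.7351 from 3945×2367).
Applying the same ×0.7351: 2219.06 → 1631.25.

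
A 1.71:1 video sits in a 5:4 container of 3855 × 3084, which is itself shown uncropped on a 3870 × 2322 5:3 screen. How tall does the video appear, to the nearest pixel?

Inside the 3855×3084 canvas the video is width-limited at 3855.00 × 2254.39.
5:4 in 3870×2322: fills the height, so the intermediate becomes 2902.50 × 2322.00 — a scale of ×0.7529.
The video scales with it: height 2254.39 × 0.7529 ≈ 1697.37.

1697 px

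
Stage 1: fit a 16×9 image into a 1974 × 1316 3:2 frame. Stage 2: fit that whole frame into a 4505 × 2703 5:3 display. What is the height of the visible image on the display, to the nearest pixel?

Inside the 1974×1316 canvas the image is width-limited at 1974.00 × 1110.38.
The 3:2 canvas is height-limited in 4505×2703, giving 4054.50 × 2703.00; scale factor 2.0540.
So the image's height is 1110.38 × 2.0540 ≈ 2280.66.

2281 px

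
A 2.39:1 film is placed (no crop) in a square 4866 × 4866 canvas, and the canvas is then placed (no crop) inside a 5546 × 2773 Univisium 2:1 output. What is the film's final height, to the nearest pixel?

2.39:1 in 4866×4866: fills the width, so the film is 4866.00 × 2035.98.
square in 5546×2773: fills the height, so the intermediate becomes 2773.00 × 2773.00 — a scale of ×0.5699.
Applying the same ×0.5699: 2035.98 → 1160.25.

1160 px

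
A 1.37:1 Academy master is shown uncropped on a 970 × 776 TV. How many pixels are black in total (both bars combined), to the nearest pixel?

1.37:1 Academy (1.370) > 5:4 (1.250), so the master fills the width.
That makes the image 708.0292 px tall (970 / 1.370).
776 − 708.0292 = 67.9708 px of bars.
That's 67.9708 × 970 ≈ 65932 black pixels.

65932 pixels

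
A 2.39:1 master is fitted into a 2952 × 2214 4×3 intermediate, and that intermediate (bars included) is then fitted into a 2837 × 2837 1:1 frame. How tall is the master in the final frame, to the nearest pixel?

2.39:1 in 2952×2214: fills the width, so the master is 2952.00 × 1235.15.
4×3 in 2837×2837: fills the width, so the intermediate becomes 2837.00 × 2127.75 — a scale of ×0.9610.
So the master's height is 1235.15 × 0.9610 ≈ 1187.03.

1187 px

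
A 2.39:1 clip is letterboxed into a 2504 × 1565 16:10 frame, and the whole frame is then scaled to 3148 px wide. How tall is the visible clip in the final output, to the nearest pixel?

1317 px

At 2504×1565 the clip is width-limited, so height = 2504 / 2.390 ≈ 1047.70 px.
Scaling 2504 → 3148 is ×1.2572, so the height becomes 1047.70 × 1.2572 ≈ 1317.15 px.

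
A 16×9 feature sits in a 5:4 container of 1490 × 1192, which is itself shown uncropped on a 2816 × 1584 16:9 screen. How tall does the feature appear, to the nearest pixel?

16×9 in 1490×1192: fills the width, so the feature is 1490.00 × 838.12.
The 5:4 canvas is height-limited in 2816×1584, giving 1980.00 × 1584.00; scale factor 1.3289.
The feature scales with it: height 838.12 × 1.3289 ≈ 1113.75.

1114 px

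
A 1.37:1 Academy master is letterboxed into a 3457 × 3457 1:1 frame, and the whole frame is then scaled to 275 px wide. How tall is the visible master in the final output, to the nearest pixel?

201 px

Fitted into 3457×3457, the master spans the width; its height is 3457 / 1.370 ≈ 2523.36 px.
Scaling 3457 → 275 is ×0.0795, so the height becomes 2523.36 × 0.0795 ≈ 200.73 px.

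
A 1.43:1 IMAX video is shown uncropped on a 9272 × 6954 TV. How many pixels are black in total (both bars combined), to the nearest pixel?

Since 1.430 > 1.333, the video is width-limited.
That makes the image 6483.9161 px tall (9272 / 1.430).
6954 − 6483.9161 = 470.0839 px of bars.
Bar area = 470.0839 × 9272 ≈ 4358618 px.

4358618 pixels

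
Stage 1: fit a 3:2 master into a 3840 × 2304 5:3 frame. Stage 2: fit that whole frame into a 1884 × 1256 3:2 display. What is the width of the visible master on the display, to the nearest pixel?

1696 px

3:2 in 3840×2304: fills the height, so the master is 3456.00 × 2304.00.
The 5:3 canvas is width-limited in 1884×1256, giving 1884.00 × 1130.40; scale factor 0.4906.
Applying the same ×0.4906: 3456.00 → 1695.60.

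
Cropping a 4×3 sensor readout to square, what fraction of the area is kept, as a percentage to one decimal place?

Going from 4×3 to square means cutting width while keeping height.
(1.000)/(1.333) ≈ 0.750 of the area survives.

75.0%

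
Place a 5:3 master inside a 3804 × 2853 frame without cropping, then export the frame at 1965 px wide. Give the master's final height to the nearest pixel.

1179 px

In the 3804×2853 frame the master fills the width: height = 3804 × 3/5 ≈ 2282.40 px.
Scaling 3804 → 1965 is ×0.5166, so the height becomes 2282.40 × 0.5166 ≈ 1179.00 px.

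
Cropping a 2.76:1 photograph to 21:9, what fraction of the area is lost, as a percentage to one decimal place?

15.5%

The height stays; only width is cut (since 21:9 is narrower than 2.76:1).
Area ratio = (2.333)/(2.760) = 84.54%; the remaining 15.46% is cropped out.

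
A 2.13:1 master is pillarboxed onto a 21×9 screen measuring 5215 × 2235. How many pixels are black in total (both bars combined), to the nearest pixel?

1015696 pixels

2.13:1 (2.130) < 21×9 (2.333), so the master fills the height.
That makes the image 4760.5500 px wide (2235 × 2.130).
Black = 5215 − 4760.5500 = 454.4500 px.
Bar area = 454.4500 × 2235 ≈ 1015696 px.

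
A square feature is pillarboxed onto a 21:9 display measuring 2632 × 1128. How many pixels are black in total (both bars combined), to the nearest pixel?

square (1.000) < 21:9 (2.333), so the feature fills the height.
That makes the image 1128.0000 px wide (1128 × 1/1).
2632 − 1128.0000 = 1504.0000 px of bars.
Across the 1128-px span: 1504.0000 × 1128 ≈ 1696512 px.

1696512 pixels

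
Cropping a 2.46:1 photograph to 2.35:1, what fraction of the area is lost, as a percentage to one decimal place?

2.35:1 is narrower than 2.46:1, so the crop keeps the full height and trims the width.
Area ratio = (2.350)/(2.460) = 95.53%; the remaining 4.47% is cropped out.

4.5%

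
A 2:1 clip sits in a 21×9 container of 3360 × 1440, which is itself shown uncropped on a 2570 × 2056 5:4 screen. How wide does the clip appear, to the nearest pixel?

First fit — 2:1 into 3360×1440 spans the height: 2880.00 × 1440.00.
Second fit — the 21×9 canvas into 2570×2056 spans the width: 2570.00 × 1101.43 (×0.7649 from 3360×1440).
So the clip's width is 2880.00 × 0.7649 ≈ 2202.86.

2203 px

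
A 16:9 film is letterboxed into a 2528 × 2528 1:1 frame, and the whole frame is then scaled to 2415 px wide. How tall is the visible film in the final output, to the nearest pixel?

Fitted into 2528×2528, the film spans the width; its height is 2528 × 9/16 ≈ 1422.00 px.
Scaling 2528 → 2415 is ×0.9553, so the height becomes 1422.00 × 0.9553 ≈ 1358.44 px.

1358 px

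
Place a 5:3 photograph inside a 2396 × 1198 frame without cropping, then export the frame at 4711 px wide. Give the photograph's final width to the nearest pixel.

3926 px

In the 2396×1198 frame the photograph fills the height: width = 1198 × 5/3 ≈ 1996.67 px.
Scaling 2396 → 4711 is ×1.9662, so the width becomes 1996.67 × 1.9662 ≈ 3925.83 px.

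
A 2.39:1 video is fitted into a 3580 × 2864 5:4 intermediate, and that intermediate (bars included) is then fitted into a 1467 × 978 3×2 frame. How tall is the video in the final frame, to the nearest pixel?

2.39:1 in 3580×2864: fills the width, so the video is 3580.00 × 1497.91.
Second fit — the 5:4 canvas into 1467×978 spans the height: 1222.50 × 978.00 (×0.3415 from 3580×2864).
So the video's height is 1497.91 × 0.3415 ≈ 511.51.

512 px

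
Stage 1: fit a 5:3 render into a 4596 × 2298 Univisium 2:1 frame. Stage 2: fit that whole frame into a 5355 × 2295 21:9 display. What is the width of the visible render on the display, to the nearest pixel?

3825 px

First fit — 5:3 into 4596×2298 spans the height: 3830.00 × 2298.00.
Univisium 2:1 in 5355×2295: fills the height, so the intermediate becomes 4590.00 × 2295.00 — a scale of ×0.9987.
The render scales with it: width 3830.00 × 0.9987 ≈ 3825.00.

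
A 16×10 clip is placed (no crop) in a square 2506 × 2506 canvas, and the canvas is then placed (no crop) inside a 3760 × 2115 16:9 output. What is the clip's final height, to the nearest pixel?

Inside the 2506×2506 canvas the clip is width-limited at 2506.00 × 1566.25.
Second fit — the square canvas into 3760×2115 spans the height: 2115.00 × 2115.00 (×0.8440 from 2506×2506).
Applying the same ×0.8440: 1566.25 → 1321.88.

1322 px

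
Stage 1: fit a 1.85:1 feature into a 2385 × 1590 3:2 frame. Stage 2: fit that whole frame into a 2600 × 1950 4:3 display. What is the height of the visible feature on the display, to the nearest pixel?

1.85:1 in 2385×1590: fills the width, so the feature is 2385.00 × 1289.19.
Second fit — the 3:2 canvas into 2600×1950 spans the width: 2600.00 × 1733.33 (×1.0901 from 2385×1590).
The feature scales with it: height 1289.19 × 1.0901 ≈ 1405.41.

1405 px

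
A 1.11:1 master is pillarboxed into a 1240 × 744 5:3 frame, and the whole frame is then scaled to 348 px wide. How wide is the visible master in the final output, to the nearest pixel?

232 px

Fitted into 1240×744, the master spans the height; its width is 744 × 1.110 ≈ 825.84 px.
The frame scales by 348/1240 = 0.2806; 825.84 × 0.2806 ≈ 231.77 px.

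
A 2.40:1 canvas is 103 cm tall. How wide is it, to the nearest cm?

247 cm

103 × 2.400 = 247.20.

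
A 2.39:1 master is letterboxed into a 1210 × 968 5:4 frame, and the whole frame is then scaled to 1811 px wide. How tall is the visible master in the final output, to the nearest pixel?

758 px

In the 1210×968 frame the master fills the width: height = 1210 / 2.390 ≈ 506.28 px.
The frame scales by 1811/1210 = 1.4967; 506.28 × 1.4967 ≈ 757.74 px.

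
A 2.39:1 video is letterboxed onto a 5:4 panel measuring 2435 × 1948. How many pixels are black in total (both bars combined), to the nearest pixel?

2262533 pixels

2.39:1 is wider than 5:4, so it spans the full width.
Content height = 2435 / 2.390 ≈ 1018.8285 px.
1948 − 1018.8285 = 929.1715 px of bars.
Across the 2435-px span: 929.1715 × 2435 ≈ 2262533 px.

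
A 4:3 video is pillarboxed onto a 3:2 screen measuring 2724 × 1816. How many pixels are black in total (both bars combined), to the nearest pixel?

549643 pixels

4:3 is narrower than 3:2, so it spans the full height.
The video is 1816 × 4/3 ≈ 2421.3333 px wide.
Leftover width: 2724 − 2421.3333 = 302.6667 px.
Bar area = 302.6667 × 1816 ≈ 549643 px.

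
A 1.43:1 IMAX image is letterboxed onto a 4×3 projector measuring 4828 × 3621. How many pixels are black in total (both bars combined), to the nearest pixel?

1181780 pixels

Since 1.430 > 1.333, the image is width-limited.
The image is 4828 / 1.430 ≈ 3376.2238 px tall.
Leftover height: 3621 − 3376.2238 = 244.7762 px.
That's 244.7762 × 4828 ≈ 1181780 black pixels.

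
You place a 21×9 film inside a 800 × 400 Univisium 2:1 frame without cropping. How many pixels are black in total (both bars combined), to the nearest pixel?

45714 pixels

21×9 (2.333) > Univisium 2:1 (2.000), so the film fills the width.
That makes the image 342.8571 px tall (800 × 9/21).
Black = 400 − 342.8571 = 57.1429 px.
Bar area = 57.1429 × 800 ≈ 45714 px.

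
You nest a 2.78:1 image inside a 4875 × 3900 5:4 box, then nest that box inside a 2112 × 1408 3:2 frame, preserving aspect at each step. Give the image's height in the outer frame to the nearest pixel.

Inside the 4875×3900 canvas the image is width-limited at 4875.00 × 1753.60.
The 5:4 canvas is height-limited in 2112×1408, giving 1760.00 × 1408.00; scale factor 0.3610.
So the image's height is 1753.60 × 0.3610 ≈ 633.09.

633 px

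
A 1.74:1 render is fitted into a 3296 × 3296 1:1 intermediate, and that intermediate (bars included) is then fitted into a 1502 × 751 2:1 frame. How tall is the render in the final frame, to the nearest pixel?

432 px

First fit — 1.74:1 into 3296×3296 spans the width: 3296.00 × 1894.25.
Second fit — the 1:1 canvas into 1502×751 spans the height: 751.00 × 751.00 (×0.2279 from 3296×3296).
Applying the same ×0.2279: 1894.25 → 431.61.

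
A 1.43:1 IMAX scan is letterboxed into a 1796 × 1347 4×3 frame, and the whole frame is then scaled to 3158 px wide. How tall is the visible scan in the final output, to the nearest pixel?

In the 1796×1347 frame the scan fills the width: height = 1796 / 1.430 ≈ 1255.94 px.
Resizing to 3158 px wide multiplies everything by 1.7584: 1255.94 → 2208.39 px.

2208 px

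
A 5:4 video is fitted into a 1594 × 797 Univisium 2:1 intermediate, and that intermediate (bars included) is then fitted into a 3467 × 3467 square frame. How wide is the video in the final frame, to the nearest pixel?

First fit — 5:4 into 1594×797 spans the height: 996.25 × 797.00.
Second fit — the Univisium 2:1 canvas into 3467×3467 spans the width: 3467.00 × 1733.50 (×2.1750 from 1594×797).
The video scales with it: width 996.25 × 2.1750 ≈ 2166.88.

2167 px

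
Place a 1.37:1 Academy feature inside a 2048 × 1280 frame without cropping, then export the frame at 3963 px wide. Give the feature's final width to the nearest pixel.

3393 px

In the 2048×1280 frame the feature fills the height: width = 1280 × 1.370 ≈ 1753.60 px.
The frame scales by 3963/2048 = 1.9351; 1753.60 × 1.9351 ≈ 3393.32 px.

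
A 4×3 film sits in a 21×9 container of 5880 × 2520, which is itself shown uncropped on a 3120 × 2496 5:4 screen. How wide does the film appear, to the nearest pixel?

First fit — 4×3 into 5880×2520 spans the height: 3360.00 × 2520.00.
Second fit — the 21×9 canvas into 3120×2496 spans the width: 3120.00 × 1337.14 (×0.5306 from 5880×2520).
So the film's width is 3360.00 × 0.5306 ≈ 1782.86.

1783 px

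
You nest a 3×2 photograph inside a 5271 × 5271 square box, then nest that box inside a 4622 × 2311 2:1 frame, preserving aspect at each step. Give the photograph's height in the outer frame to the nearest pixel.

3×2 in 5271×5271: fills the width, so the photograph is 5271.00 × 3514.00.
Second fit — the square canvas into 4622×2311 spans the height: 2311.00 × 2311.00 (×0.4384 from 5271×5271).
So the photograph's height is 3514.00 × 0.4384 ≈ 1540.67.

1541 px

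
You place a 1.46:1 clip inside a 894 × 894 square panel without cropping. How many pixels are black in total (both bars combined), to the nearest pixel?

1.46:1 is wider than square, so it spans the full width.
Content height = 894 / 1.460 ≈ 612.3288 px.
894 − 612.3288 = 281.6712 px of bars.
Bar area = 281.6712 × 894 ≈ 251814 px.

251814 pixels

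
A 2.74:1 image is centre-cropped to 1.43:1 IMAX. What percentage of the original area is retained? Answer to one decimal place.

Going from 2.74:1 to 1.43:1 IMAX means cutting width while keeping height.
Fraction kept = (1.430)/(2.740) ≈ 52.19%.

52.2%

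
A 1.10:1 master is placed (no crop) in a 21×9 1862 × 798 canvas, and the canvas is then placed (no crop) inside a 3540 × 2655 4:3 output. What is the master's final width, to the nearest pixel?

1669 px

1.10:1 in 1862×798: fills the height, so the master is 877.80 × 798.00.
21×9 in 3540×2655: fills the width, so the intermediate becomes 3540.00 × 1517.14 — a scale of ×1.9012.
The master scales with it: width 877.80 × 1.9012 ≈ 1668.86.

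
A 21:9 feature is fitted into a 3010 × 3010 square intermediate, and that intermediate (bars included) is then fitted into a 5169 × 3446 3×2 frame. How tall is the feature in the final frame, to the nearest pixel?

21:9 in 3010×3010: fills the width, so the feature is 3010.00 × 1290.00.
The square canvas is height-limited in 5169×3446, giving 3446.00 × 3446.00; scale factor 1.1449.
So the feature's height is 1290.00 × 1.1449 ≈ 1476.86.

1477 px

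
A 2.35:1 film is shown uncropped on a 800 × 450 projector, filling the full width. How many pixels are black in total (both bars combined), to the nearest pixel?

87660 pixels

The film is 800 / 2.350 ≈ 340.4255 px tall.
Black = 450 − 340.4255 = 109.5745 px.
Across the 800-px span: 109.5745 × 800 ≈ 87660 px.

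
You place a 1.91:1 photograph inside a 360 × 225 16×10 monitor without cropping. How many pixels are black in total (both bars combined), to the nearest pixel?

Since 1.910 > 1.600, the photograph is width-limited.
That makes the image 188.4817 px tall (360 / 1.910).
Leftover height: 225 − 188.4817 = 36.5183 px.
That's 36.5183 × 360 ≈ 13147 black pixels.

13147 pixels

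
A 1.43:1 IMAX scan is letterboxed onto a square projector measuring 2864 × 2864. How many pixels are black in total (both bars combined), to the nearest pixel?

1.43:1 IMAX is wider than square, so it spans the full width.
That makes the image 2002.7972 px tall (2864 / 1.430).
Leftover height: 2864 − 2002.7972 = 861.2028 px.
That's 861.2028 × 2864 ≈ 2466485 black pixels.

2466485 pixels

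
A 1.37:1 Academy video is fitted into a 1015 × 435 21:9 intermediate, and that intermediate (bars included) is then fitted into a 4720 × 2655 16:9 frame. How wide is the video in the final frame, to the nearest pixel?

2771 px

Inside the 1015×435 canvas the video is height-limited at 595.95 × 435.00.
The 21:9 canvas is width-limited in 4720×2655, giving 4720.00 × 2022.86; scale factor 4.6502.
So the video's width is 595.95 × 4.6502 ≈ 2771.31.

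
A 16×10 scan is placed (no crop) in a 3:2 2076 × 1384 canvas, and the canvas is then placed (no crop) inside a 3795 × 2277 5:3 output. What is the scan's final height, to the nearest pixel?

First fit — 16×10 into 2076×1384 spans the width: 2076.00 × 1297.50.
Second fit — the 3:2 canvas into 3795×2277 spans the height: 3415.50 × 2277.00 (×1.6452 from 2076×1384).
So the scan's height is 1297.50 × 1.6452 ≈ 2134.69.

2135 px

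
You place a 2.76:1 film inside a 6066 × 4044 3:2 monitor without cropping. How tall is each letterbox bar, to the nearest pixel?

923 px

2.76:1 is wider than 3:2, so it spans the full width.
Content height = 6066 / 2.760 ≈ 2197.83 px.
4044 − 2197.83 = 1846.17 px of bars (923.09 each).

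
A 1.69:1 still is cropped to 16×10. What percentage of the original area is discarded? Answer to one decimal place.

5.3%

16×10 is narrower than 1.69:1, so the crop keeps the full height and trims the width.
Fraction kept = (1.600)/(1.690) ≈ 94.67%, so 5.33% is lost.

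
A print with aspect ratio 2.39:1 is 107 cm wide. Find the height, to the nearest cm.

45 cm

Height = 107 / 2.390 = 44.77.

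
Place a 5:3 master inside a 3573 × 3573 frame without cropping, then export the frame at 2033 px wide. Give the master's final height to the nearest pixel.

Fitted into 3573×3573, the master spans the width; its height is 3573 × 3/5 ≈ 2143.80 px.
Scaling 3573 → 2033 is ×0.5690, so the height becomes 2143.80 × 0.5690 ≈ 1219.80 px.

1220 px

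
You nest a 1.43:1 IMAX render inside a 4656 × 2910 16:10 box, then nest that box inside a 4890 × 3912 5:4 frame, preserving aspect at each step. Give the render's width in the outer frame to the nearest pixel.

4370 px

Inside the 4656×2910 canvas the render is height-limited at 4161.30 × 2910.00.
Second fit — the 16:10 canvas into 4890×3912 spans the width: 4890.00 × 3056.25 (×1.0503 from 4656×2910).
The render scales with it: width 4161.30 × 1.0503 ≈ 4370.44.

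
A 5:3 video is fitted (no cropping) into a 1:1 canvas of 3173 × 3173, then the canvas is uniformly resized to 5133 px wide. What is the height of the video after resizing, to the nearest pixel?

3080 px

Fitted into 3173×3173, the video spans the width; its height is 3173 × 3/5 ≈ 1903.80 px.
Scaling 3173 → 5133 is ×1.6177, so the height becomes 1903.80 × 1.6177 ≈ 3079.80 px.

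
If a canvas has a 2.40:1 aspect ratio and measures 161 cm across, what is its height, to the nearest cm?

67 cm

161 / 2.400 = 67.08.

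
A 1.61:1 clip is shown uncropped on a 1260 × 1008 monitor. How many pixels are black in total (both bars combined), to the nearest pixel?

Since 1.610 > 1.250, the clip is width-limited.
The clip is 1260 / 1.610 ≈ 782.6087 px tall.
Black = 1008 − 782.6087 = 225.3913 px.
That's 225.3913 × 1260 ≈ 283993 black pixels.

283993 pixels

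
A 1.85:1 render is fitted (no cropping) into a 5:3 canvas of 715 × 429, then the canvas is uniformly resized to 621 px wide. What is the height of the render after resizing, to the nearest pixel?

Fitted into 715×429, the render spans the width; its height is 715 / 1.850 ≈ 386.49 px.
The frame scales by 621/715 = 0.8685; 386.49 × 0.8685 ≈ 335.68 px.

336 px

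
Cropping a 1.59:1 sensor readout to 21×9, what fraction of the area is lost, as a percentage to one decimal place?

21×9 is wider than 1.59:1, so the crop keeps the full width and trims the height.
Fraction kept = (1.590)/(2.333) ≈ 68.14%, so 31.86% is lost.

31.9%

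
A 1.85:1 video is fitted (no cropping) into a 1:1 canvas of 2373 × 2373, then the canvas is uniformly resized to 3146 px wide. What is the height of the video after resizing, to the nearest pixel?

At 2373×2373 the video is width-limited, so height = 2373 / 1.850 ≈ 1282.70 px.
Scaling 2373 → 3146 is ×1.3257, so the height becomes 1282.70 × 1.3257 ≈ 1700.54 px.

1701 px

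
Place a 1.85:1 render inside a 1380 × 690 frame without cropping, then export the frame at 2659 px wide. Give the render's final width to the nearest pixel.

At 1380×690 the render is height-limited, so width = 690 × 1.850 ≈ 1276.50 px.
The frame scales by 2659/1380 = 1.9268; 1276.50 × 1.9268 ≈ 2459.57 px.

2460 px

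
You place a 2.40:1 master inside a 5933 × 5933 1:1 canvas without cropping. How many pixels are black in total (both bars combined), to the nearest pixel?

20533619 pixels

2.40:1 (2.400) > 1:1 (1.000), so the master fills the width.
The master is 5933 / 2.400 ≈ 2472.0833 px tall.
5933 − 2472.0833 = 3460.9167 px of bars.
Bar area = 3460.9167 × 5933 ≈ 20533619 px.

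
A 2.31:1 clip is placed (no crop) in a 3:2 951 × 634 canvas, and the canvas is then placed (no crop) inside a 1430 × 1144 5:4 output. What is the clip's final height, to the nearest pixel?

First fit — 2.31:1 into 951×634 spans the width: 951.00 × 411.69.
3:2 in 1430×1144: fills the width, so the intermediate becomes 1430.00 × 953.33 — a scale of ×1.5037.
Applying the same ×1.5037: 411.69 → 619.05.

619 px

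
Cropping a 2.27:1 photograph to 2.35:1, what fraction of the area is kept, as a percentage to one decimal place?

2.35:1 is wider than 2.27:1, so the crop keeps the full width and trims the height.
(2.270)/(2.350) ≈ 0.966 of the area survives.

96.6%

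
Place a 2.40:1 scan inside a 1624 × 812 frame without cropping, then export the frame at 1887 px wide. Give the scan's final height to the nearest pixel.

Fitted into 1624×812, the scan spans the width; its height is 1624 / 2.400 ≈ 676.67 px.
Scaling 1624 → 1887 is ×1.1619, so the height becomes 676.67 × 1.1619 ≈ 786.25 px.

786 px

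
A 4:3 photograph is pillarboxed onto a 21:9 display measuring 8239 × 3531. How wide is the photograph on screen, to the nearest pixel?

Since 1.333 < 2.333, the photograph is height-limited.
That makes the image 4708.00 px wide (3531 × 4/3).

4708 px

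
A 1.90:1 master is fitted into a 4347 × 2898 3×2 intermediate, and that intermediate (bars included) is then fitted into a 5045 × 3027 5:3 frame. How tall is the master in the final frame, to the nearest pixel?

1.90:1 in 4347×2898: fills the width, so the master is 4347.00 × 2287.89.
The 3×2 canvas is height-limited in 5045×3027, giving 4540.50 × 3027.00; scale factor 1.0445.
Applying the same ×1.0445: 2287.89 → 2389.74.

2390 px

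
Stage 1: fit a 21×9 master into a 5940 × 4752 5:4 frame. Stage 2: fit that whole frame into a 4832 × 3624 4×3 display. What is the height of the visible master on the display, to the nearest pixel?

Inside the 5940×4752 canvas the master is width-limited at 5940.00 × 2545.71.
Second fit — the 5:4 canvas into 4832×3624 spans the height: 4530.00 × 3624.00 (×0.7626 from 5940×4752).
So the master's height is 2545.71 × 0.7626 ≈ 1941.43.

1941 px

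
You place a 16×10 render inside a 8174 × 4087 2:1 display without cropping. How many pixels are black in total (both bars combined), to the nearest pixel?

Since 1.600 < 2.000, the render is height-limited.
Content width = 4087 × 16/10 ≈ 6539.2000 px.
Black = 8174 − 6539.2000 = 1634.8000 px.
Across the 4087-px span: 1634.8000 × 4087 ≈ 6681428 px.

6681428 pixels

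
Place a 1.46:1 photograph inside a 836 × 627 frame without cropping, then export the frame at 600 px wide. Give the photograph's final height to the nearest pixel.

At 836×627 the photograph is width-limited, so height = 836 / 1.460 ≈ 572.60 px.
Resizing to 600 px wide multiplies everything by 0.7177: 572.60 → 410.96 px.

411 px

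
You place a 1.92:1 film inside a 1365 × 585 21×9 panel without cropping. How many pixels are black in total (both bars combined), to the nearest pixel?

1.92:1 (1.920) < 21×9 (2.333), so the film fills the height.
Content width = 585 × 1.920 ≈ 1123.2000 px.
1365 − 1123.2000 = 241.8000 px of bars.
Bar area = 241.8000 × 585 ≈ 141453 px.

141453 pixels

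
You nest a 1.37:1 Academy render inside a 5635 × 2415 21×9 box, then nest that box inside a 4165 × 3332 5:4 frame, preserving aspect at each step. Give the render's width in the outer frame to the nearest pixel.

First fit — 1.37:1 Academy into 5635×2415 spans the height: 3308.55 × 2415.00.
21×9 in 4165×3332: fills the width, so the intermediate becomes 4165.00 × 1785.00 — a scale of ×0.7391.
The render scales with it: width 3308.55 × 0.7391 ≈ 2445.45.

2445 px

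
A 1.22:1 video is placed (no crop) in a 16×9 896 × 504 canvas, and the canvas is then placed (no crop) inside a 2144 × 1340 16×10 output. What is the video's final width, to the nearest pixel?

1.22:1 in 896×504: fills the height, so the video is 614.88 × 504.00.
Second fit — the 16×9 canvas into 2144×1340 spans the width: 2144.00 × 1206.00 (×2.3929 from 896×504).
Applying the same ×2.3929: 614.88 → 1471.32.

1471 px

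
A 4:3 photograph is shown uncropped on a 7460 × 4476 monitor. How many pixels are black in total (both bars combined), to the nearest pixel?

6678192 pixels

4:3 (1.333) < 5:3 (1.667), so the photograph fills the height.
The photograph is 4476 × 4/3 ≈ 5968.0000 px wide.
7460 − 5968.0000 = 1492.0000 px of bars.
Across the 4476-px span: 1492.0000 × 4476 ≈ 6678192 px.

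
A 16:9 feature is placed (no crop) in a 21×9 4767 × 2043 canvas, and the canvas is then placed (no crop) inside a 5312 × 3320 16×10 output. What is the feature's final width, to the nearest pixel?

First fit — 16:9 into 4767×2043 spans the height: 3632.00 × 2043.00.
The 21×9 canvas is width-limited in 5312×3320, giving 5312.00 × 2276.57; scale factor 1.1143.
So the feature's width is 3632.00 × 1.1143 ≈ 4047.24.

4047 px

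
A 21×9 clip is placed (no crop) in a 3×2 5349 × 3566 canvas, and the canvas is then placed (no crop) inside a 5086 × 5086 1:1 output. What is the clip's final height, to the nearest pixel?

2180 px

First fit — 21×9 into 5349×3566 spans the width: 5349.00 × 2292.43.
Second fit — the 3×2 canvas into 5086×5086 spans the width: 5086.00 × 3390.67 (×0.9508 from 5349×3566).
The clip scales with it: height 2292.43 × 0.9508 ≈ 2179.71.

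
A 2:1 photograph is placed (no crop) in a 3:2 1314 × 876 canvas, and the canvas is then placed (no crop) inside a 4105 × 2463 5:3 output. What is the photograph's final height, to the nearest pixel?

1847 px

2:1 in 1314×876: fills the width, so the photograph is 1314.00 × 657.00.
The 3:2 canvas is height-limited in 4105×2463, giving 3694.50 × 2463.00; scale factor 2.8116.
The photograph scales with it: height 657.00 × 2.8116 ≈ 1847.25.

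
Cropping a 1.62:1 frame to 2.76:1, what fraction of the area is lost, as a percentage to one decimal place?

Going from 1.62:1 to 2.76:1 means cutting height while keeping width.
Fraction kept = (1.620)/(2.760) ≈ 58.70%, so 41.30% is lost.

41.3%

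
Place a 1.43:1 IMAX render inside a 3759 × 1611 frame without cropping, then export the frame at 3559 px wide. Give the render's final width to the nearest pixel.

Fitted into 3759×1611, the render spans the height; its width is 1611 × 1.430 ≈ 2303.73 px.
Scaling 3759 → 3559 is ×0.9468, so the width becomes 2303.73 × 0.9468 ≈ 2181.16 px.

2181 px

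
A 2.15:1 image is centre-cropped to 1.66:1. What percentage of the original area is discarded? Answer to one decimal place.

22.8%

The height stays; only width is cut (since 1.66:1 is narrower than 2.15:1).
Fraction kept = (1.660)/(2.150) ≈ 77.21%, so 22.79% is lost.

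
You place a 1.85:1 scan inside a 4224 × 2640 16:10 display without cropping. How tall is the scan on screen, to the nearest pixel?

2283 px

1.85:1 (1.850) > 16:10 (1.600), so the scan fills the width.
That makes the image 2283.24 px tall (4224 / 1.850).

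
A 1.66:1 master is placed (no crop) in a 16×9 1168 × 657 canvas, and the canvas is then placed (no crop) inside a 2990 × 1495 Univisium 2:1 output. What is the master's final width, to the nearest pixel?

2482 px

1.66:1 in 1168×657: fills the height, so the master is 1090.62 × 657.00.
The 16×9 canvas is height-limited in 2990×1495, giving 2657.78 × 1495.00; scale factor 2.2755.
Applying the same ×2.2755: 1090.62 → 2481.70.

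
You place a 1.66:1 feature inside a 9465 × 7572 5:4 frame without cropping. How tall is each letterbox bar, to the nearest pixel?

935 px

1.66:1 (1.660) > 5:4 (1.250), so the feature fills the width.
The feature is 9465 / 1.660 ≈ 5701.81 px tall.
7572 − 5701.81 = 1870.19 px of bars (935.10 each).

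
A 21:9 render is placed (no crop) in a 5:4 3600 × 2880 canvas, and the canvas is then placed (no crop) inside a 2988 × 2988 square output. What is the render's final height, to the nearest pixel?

1281 px

Inside the 3600×2880 canvas the render is width-limited at 3600.00 × 1542.86.
The 5:4 canvas is width-limited in 2988×2988, giving 2988.00 × 2390.40; scale factor 0.8300.
Applying the same ×0.8300: 1542.86 → 1280.57.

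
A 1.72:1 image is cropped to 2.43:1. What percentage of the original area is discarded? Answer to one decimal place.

2.43:1 is wider than 1.72:1, so the crop keeps the full width and trims the height.
(1.720)/(2.430) ≈ 0.708 of the area survives, leaving 29.22% discarded.

29.2%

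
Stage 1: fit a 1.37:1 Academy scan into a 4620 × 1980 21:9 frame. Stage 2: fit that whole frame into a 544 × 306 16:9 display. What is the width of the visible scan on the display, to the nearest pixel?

319 px

Inside the 4620×1980 canvas the scan is height-limited at 2712.60 × 1980.00.
The 21:9 canvas is width-limited in 544×306, giving 544.00 × 233.14; scale factor 0.1177.
The scan scales with it: width 2712.60 × 0.1177 ≈ 319.41.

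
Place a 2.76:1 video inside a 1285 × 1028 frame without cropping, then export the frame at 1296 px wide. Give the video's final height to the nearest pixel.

Fitted into 1285×1028, the video spans the width; its height is 1285 / 2.760 ≈ 465.58 px.
Scaling 1285 → 1296 is ×1.0086, so the height becomes 465.58 × 1.0086 ≈ 469.57 px.

470 px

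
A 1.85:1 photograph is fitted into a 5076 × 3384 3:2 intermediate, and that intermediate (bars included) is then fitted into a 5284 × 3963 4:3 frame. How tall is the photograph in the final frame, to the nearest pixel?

1.85:1 in 5076×3384: fills the width, so the photograph is 5076.00 × 2743.78.
Second fit — the 3:2 canvas into 5284×3963 spans the width: 5284.00 × 3522.67 (×1.0410 from 5076×3384).
The photograph scales with it: height 2743.78 × 1.0410 ≈ 2856.22.

2856 px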